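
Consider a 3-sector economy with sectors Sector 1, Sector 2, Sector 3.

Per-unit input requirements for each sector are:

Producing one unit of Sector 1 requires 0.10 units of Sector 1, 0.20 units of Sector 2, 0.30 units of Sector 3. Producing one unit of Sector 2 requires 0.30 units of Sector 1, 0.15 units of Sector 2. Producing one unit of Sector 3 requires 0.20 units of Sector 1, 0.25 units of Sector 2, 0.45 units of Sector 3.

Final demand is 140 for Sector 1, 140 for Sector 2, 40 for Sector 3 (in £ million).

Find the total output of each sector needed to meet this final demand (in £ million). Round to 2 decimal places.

x_1 = 312.97, x_2 = 309.94, x_3 = 243.44

I − A =
  [   0.90    -0.30    -0.20]
  [  -0.20     0.85    -0.25]
  [  -0.30     0.00     0.55]
Cofactors of I−A, C_ij = (−1)^(i+j)·(minor ij) (rows/columns in the sector order above):
  C_11 = (0.85)(0.55) − (-0.25)(0.00) = 0.4675
  C_12 = −[(-0.20)(0.55) − (-0.25)(-0.30)] = 0.1850
  C_13 = (-0.20)(0.00) − (0.85)(-0.30) = 0.2550
  C_21 = −[(-0.30)(0.55) − (-0.20)(0.00)] = 0.1650
  C_22 = (0.90)(0.55) − (-0.20)(-0.30) = 0.4350
  C_23 = −[(0.90)(0.00) − (-0.30)(-0.30)] = 0.0900
  C_31 = (-0.30)(-0.25) − (-0.20)(0.85) = 0.2450
  C_32 = −[(0.90)(-0.25) − (-0.20)(-0.20)] = 0.2650
  C_33 = (0.90)(0.85) − (-0.30)(-0.20) = 0.7050
det(I−A) = Σ_j (I−A)_1j·C_1j = (0.90)(0.4675) + (-0.30)(0.1850) + (-0.20)(0.2550) = 0.31425
adj(I−A) = Cᵀ =
  [ 0.4675   0.1650   0.2450]
  [ 0.1850   0.4350   0.2650]
  [ 0.2550   0.0900   0.7050]
(I − A)⁻¹ = adj(I−A) / det(I−A) ≈
  [   1.4877     0.5251     0.7796]
  [   0.5887     1.3842     0.8433]
  [   0.8115     0.2864     2.2434]
x = (I − A)⁻¹ d = adj(I−A)·d / det(I−A), with det(I−A) = 0.31425:
  x_1 = (0.4675·140 + 0.1650·140 + 0.2450·40) / 0.31425 = 98.35 / 0.31425 ≈ 312.97
  x_2 = (0.1850·140 + 0.4350·140 + 0.2650·40) / 0.31425 = 97.40 / 0.31425 ≈ 309.94
  x_3 = (0.2550·140 + 0.0900·140 + 0.7050·40) / 0.31425 = 76.50 / 0.31425 ≈ 243.44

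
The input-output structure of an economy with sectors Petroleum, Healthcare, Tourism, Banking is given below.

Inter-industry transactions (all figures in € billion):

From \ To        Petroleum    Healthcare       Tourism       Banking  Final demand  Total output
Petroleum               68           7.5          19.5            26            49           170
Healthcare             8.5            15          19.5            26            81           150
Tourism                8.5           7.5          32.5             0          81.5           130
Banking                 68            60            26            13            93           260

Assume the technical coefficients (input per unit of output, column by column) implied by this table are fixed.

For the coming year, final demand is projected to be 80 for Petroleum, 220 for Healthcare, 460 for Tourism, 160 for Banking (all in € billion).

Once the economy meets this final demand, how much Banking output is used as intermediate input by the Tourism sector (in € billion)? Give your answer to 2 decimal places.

Technical coefficients a_ij = z_ij / X_j:
  a_PP = 68/170 = 0.40, a_HP = 8.5/170 = 0.05, a_TP = 8.5/170 = 0.05, a_BP = 68/170 = 0.40
  a_PH = 7.5/150 = 0.05, a_HH = 15/150 = 0.10, a_TH = 7.5/150 = 0.05, a_BH = 60/150 = 0.40
  a_PT = 19.5/130 = 0.15, a_HT = 19.5/130 = 0.15, a_TT = 32.5/130 = 0.25, a_BT = 26/130 = 0.20
  a_PB = 26/260 = 0.10, a_HB = 26/260 = 0.10, a_TB = 0/260 = 0.00, a_BB = 13/260 = 0.05
I − A =
  [   0.60    -0.05    -0.15    -0.10]
  [  -0.05     0.90    -0.15    -0.10]
  [  -0.05    -0.05     0.75     0.00]
  [  -0.40    -0.40    -0.20     0.95]
Compute the cofactors C_ij = (−1)^(i+j)·(3×3 minor ij) of I−A; the adjugate is their transpose:
adj(I−A) = Cᵀ =
  [ 0.603125   0.073750   0.154375   0.071250]
  [ 0.073750   0.389375   0.105625   0.048750]
  [ 0.045125   0.030875   0.446625   0.008000]
  [ 0.294500   0.201500   0.203500   0.391125]
det(I−A) = Σ_j (I−A)_1j·C_1j = (0.60)(0.603125) + (-0.05)(0.073750) + (-0.15)(0.045125) + (-0.10)(0.294500) = 0.32196875
(I − A)⁻¹ = adj(I−A) / det(I−A) ≈
  [   1.8732     0.2291     0.4795     0.2213]
  [   0.2291     1.2094     0.3281     0.1514]
  [   0.1402     0.0959     1.3872     0.0248]
  [   0.9147     0.6258     0.6320     1.2148]
First solve x = (I − A)⁻¹ d = adj(I−A)·d / det(I−A); in particular x_T = (0.045125·80 + 0.030875·220 + 0.446625·460 + 0.008000·160) / 0.32196875 = 217.13 / 0.32196875 ≈ 674.3822.
Intermediate flow from B to T: z_BT = a_BT · x_T = 0.20 × 217.13 / 0.32196875 = 43.426 / 0.32196875 ≈ 134.88.

z_BT = 134.88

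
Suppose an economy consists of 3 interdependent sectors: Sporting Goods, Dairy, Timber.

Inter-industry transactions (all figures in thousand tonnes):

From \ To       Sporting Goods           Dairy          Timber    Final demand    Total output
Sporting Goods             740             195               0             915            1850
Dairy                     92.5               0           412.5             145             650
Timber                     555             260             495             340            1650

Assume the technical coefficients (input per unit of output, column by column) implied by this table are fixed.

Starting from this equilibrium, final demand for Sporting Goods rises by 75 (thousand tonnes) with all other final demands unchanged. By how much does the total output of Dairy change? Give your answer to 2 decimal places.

Technical coefficients a_ij = z_ij / X_j:
  a_SS = 740/1850 = 0.40, a_DS = 92.5/1850 = 0.05, a_TS = 555/1850 = 0.30
  a_SD = 195/650 = 0.30, a_DD = 0/650 = 0.00, a_TD = 260/650 = 0.40
  a_ST = 0/1650 = 0.00, a_DT = 412.5/1650 = 0.25, a_TT = 495/1650 = 0.30
I − A =
  [   0.60    -0.30     0.00]
  [  -0.05     1.00    -0.25]
  [  -0.30    -0.40     0.70]
Cofactors of I−A, C_ij = (−1)^(i+j)·(minor ij) (rows/columns in the sector order above):
  C_11 = (1.00)(0.70) − (-0.25)(-0.40) = 0.6000
  C_12 = −[(-0.05)(0.70) − (-0.25)(-0.30)] = 0.1100
  C_13 = (-0.05)(-0.40) − (1.00)(-0.30) = 0.3200
  C_21 = −[(-0.30)(0.70) − (0.00)(-0.40)] = 0.2100
  C_22 = (0.60)(0.70) − (0.00)(-0.30) = 0.4200
  C_23 = −[(0.60)(-0.40) − (-0.30)(-0.30)] = 0.3300
  C_31 = (-0.30)(-0.25) − (0.00)(1.00) = 0.0750
  C_32 = −[(0.60)(-0.25) − (0.00)(-0.05)] = 0.1500
  C_33 = (0.60)(1.00) − (-0.30)(-0.05) = 0.5850
det(I−A) = Σ_j (I−A)_1j·C_1j = (0.60)(0.6000) + (-0.30)(0.1100) + (0.00)(0.3200) = 0.3270
adj(I−A) = Cᵀ =
  [ 0.6000   0.2100   0.0750]
  [ 0.1100   0.4200   0.1500]
  [ 0.3200   0.3300   0.5850]
(I − A)⁻¹ = adj(I−A) / det(I−A) ≈
  [   1.8349     0.6422     0.2294]
  [   0.3364     1.2844     0.4587]
  [   0.9786     1.0092     1.7890]
Δx = (I − A)⁻¹ Δd with Δd having +75 in the Sporting Goods component and 0 elsewhere.
So Δx_D = L_DS · (+75), where L_DS = adj(I−A)_DS / det(I−A) = 0.1100 / 0.3270.
Δx_D = 0.1100 × (+75) / 0.3270 = 8.25 / 0.3270 ≈ 25.23.

Δx_D = 25.23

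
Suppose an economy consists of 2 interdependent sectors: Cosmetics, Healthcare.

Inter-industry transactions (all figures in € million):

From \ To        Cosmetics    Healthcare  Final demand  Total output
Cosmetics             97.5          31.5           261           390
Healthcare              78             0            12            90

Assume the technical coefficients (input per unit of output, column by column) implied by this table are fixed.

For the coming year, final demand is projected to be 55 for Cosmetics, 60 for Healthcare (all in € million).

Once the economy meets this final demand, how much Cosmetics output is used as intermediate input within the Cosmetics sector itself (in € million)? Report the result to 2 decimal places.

z_11 = 27.94

Technical coefficients a_ij = z_ij / X_j:
  a_11 = 97.5/390 = 0.25, a_21 = 78/390 = 0.20
  a_12 = 31.5/90 = 0.35, a_22 = 0/90 = 0.00
I − A =
  [   0.75    -0.35]
  [  -0.20     1.00]
det(I−A) = (0.75)(1.00) − (-0.35)(-0.20) = 0.6800
adj(I−A) = [[1.00, 0.35], [0.20, 0.75]]
(I − A)⁻¹ = adj(I−A) / det(I−A) ≈
  [   1.4706     0.5147]
  [   0.2941     1.1029]
First solve x = (I − A)⁻¹ d = adj(I−A)·d / det(I−A); in particular x_1 = (1.00·55 + 0.35·60) / 0.6800 = 76.00 / 0.6800 ≈ 111.7647.
Intermediate flow from 1 to 1: z_11 = a_11 · x_1 = 0.25 × 76.00 / 0.6800 = 19.00 / 0.6800 ≈ 27.94.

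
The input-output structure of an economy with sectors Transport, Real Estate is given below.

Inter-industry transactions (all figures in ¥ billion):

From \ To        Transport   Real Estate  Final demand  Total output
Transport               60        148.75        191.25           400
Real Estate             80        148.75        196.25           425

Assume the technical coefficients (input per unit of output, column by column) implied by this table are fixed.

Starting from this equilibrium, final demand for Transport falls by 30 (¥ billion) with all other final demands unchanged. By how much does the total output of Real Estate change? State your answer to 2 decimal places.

Δx_R = -12.44

Technical coefficients a_ij = z_ij / X_j:
  a_TT = 60/400 = 0.15, a_RT = 80/400 = 0.20
  a_TR = 148.75/425 = 0.35, a_RR = 148.75/425 = 0.35
I − A =
  [   0.85    -0.35]
  [  -0.20     0.65]
det(I−A) = (0.85)(0.65) − (-0.35)(-0.20) = 0.4825
adj(I−A) = [[0.65, 0.35], [0.20, 0.85]]
(I − A)⁻¹ = adj(I−A) / det(I−A) ≈
  [   1.3472     0.7254]
  [   0.4145     1.7617]
Δx = (I − A)⁻¹ Δd with Δd having -30 in the Transport component and 0 elsewhere.
So Δx_R = L_RT · (-30), where L_RT = adj(I−A)_RT / det(I−A) = 0.20 / 0.4825.
Δx_R = 0.20 × (-30) / 0.4825 = -6.00 / 0.4825 ≈ -12.44.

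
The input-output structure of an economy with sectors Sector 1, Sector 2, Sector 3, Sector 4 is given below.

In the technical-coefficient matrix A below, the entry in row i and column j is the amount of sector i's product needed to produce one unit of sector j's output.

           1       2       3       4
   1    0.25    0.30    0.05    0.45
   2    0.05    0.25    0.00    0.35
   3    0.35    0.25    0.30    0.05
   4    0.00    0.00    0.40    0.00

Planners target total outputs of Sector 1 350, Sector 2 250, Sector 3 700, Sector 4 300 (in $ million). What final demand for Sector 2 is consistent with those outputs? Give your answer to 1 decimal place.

I − A =
  [   0.75    -0.30    -0.05    -0.45]
  [  -0.05     0.75     0.00    -0.35]
  [  -0.35    -0.25     0.70    -0.05]
  [   0.00     0.00    -0.40     1.00]
d = (I − A) x:
  d_1 = (+0.75)·350 + (-0.30)·250 + (-0.05)·700 + (-0.45)·300 = 17.5
  d_2 = (-0.05)·350 + (+0.75)·250 + (+0.00)·700 + (-0.35)·300 = 65.0
  d_3 = (-0.35)·350 + (-0.25)·250 + (+0.70)·700 + (-0.05)·300 = 290.0
  d_4 = (+0.00)·350 + (+0.00)·250 + (-0.40)·700 + (+1.00)·300 = 20.0

d_2 = 65.0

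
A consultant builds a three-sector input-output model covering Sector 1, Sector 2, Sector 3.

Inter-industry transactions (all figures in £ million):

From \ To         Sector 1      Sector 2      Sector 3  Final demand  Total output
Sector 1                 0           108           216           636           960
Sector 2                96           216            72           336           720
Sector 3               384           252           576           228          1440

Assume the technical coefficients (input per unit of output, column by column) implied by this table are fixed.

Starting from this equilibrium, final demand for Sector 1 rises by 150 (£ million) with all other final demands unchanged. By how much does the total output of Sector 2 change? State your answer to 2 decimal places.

Δx_2 = 34.96

Technical coefficients a_ij = z_ij / X_j:
  a_11 = 0/960 = 0.00, a_21 = 96/960 = 0.10, a_31 = 384/960 = 0.40
  a_12 = 108/720 = 0.15, a_22 = 216/720 = 0.30, a_32 = 252/720 = 0.35
  a_13 = 216/1440 = 0.15, a_23 = 72/1440 = 0.05, a_33 = 576/1440 = 0.40
I − A =
  [   1.00    -0.15    -0.15]
  [  -0.10     0.70    -0.05]
  [  -0.40    -0.35     0.60]
Cofactors of I−A, C_ij = (−1)^(i+j)·(minor ij) (rows/columns in the sector order above):
  C_11 = (0.70)(0.60) − (-0.05)(-0.35) = 0.4025
  C_12 = −[(-0.10)(0.60) − (-0.05)(-0.40)] = 0.0800
  C_13 = (-0.10)(-0.35) − (0.70)(-0.40) = 0.3150
  C_21 = −[(-0.15)(0.60) − (-0.15)(-0.35)] = 0.1425
  C_22 = (1.00)(0.60) − (-0.15)(-0.40) = 0.5400
  C_23 = −[(1.00)(-0.35) − (-0.15)(-0.40)] = 0.4100
  C_31 = (-0.15)(-0.05) − (-0.15)(0.70) = 0.1125
  C_32 = −[(1.00)(-0.05) − (-0.15)(-0.10)] = 0.0650
  C_33 = (1.00)(0.70) − (-0.15)(-0.10) = 0.6850
det(I−A) = Σ_j (I−A)_1j·C_1j = (1.00)(0.4025) + (-0.15)(0.0800) + (-0.15)(0.3150) = 0.34325
adj(I−A) = Cᵀ =
  [ 0.4025   0.1425   0.1125]
  [ 0.0800   0.5400   0.0650]
  [ 0.3150   0.4100   0.6850]
(I − A)⁻¹ = adj(I−A) / det(I−A) ≈
  [   1.1726     0.4151     0.3277]
  [   0.2331     1.5732     0.1894]
  [   0.9177     1.1945     1.9956]
Δx = (I − A)⁻¹ Δd with Δd having +150 in the Sector 1 component and 0 elsewhere.
So Δx_2 = L_21 · (+150), where L_21 = adj(I−A)_21 / det(I−A) = 0.0800 / 0.34325.
Δx_2 = 0.0800 × (+150) / 0.34325 = 12.00 / 0.34325 ≈ 34.96.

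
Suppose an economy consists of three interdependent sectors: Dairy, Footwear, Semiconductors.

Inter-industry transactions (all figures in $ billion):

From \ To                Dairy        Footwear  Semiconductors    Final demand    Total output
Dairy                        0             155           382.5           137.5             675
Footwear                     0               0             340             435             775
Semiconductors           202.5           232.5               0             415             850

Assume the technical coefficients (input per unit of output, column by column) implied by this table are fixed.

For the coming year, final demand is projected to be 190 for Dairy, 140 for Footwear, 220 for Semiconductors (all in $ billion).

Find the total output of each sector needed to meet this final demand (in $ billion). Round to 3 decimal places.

Technical coefficients a_ij = z_ij / X_j:
  a_DD = 0/675 = 0.00, a_FD = 0/675 = 0.00, a_SD = 202.5/675 = 0.30
  a_DF = 155/775 = 0.20, a_FF = 0/775 = 0.00, a_SF = 232.5/775 = 0.30
  a_DS = 382.5/850 = 0.45, a_FS = 340/850 = 0.40, a_SS = 0/850 = 0.00
I − A =
  [   1.00    -0.20    -0.45]
  [   0.00     1.00    -0.40]
  [  -0.30    -0.30     1.00]
Cofactors of I−A, C_ij = (−1)^(i+j)·(minor ij) (rows/columns in the sector order above):
  C_11 = (1.00)(1.00) − (-0.40)(-0.30) = 0.8800
  C_12 = −[(0.00)(1.00) − (-0.40)(-0.30)] = 0.1200
  C_13 = (0.00)(-0.30) − (1.00)(-0.30) = 0.3000
  C_21 = −[(-0.20)(1.00) − (-0.45)(-0.30)] = 0.3350
  C_22 = (1.00)(1.00) − (-0.45)(-0.30) = 0.8650
  C_23 = −[(1.00)(-0.30) − (-0.20)(-0.30)] = 0.3600
  C_31 = (-0.20)(-0.40) − (-0.45)(1.00) = 0.5300
  C_32 = −[(1.00)(-0.40) − (-0.45)(0.00)] = 0.4000
  C_33 = (1.00)(1.00) − (-0.20)(0.00) = 1.0000
det(I−A) = Σ_j (I−A)_1j·C_1j = (1.00)(0.8800) + (-0.20)(0.1200) + (-0.45)(0.3000) = 0.7210
adj(I−A) = Cᵀ =
  [ 0.8800   0.3350   0.5300]
  [ 0.1200   0.8650   0.4000]
  [ 0.3000   0.3600   1.0000]
(I − A)⁻¹ = adj(I−A) / det(I−A) ≈
  [   1.2205     0.4646     0.7351]
  [   0.1664     1.1997     0.5548]
  [   0.4161     0.4993     1.3870]
x = (I − A)⁻¹ d = adj(I−A)·d / det(I−A), with det(I−A) = 0.7210:
  x_D = (0.8800·190 + 0.3350·140 + 0.5300·220) / 0.7210 = 330.70 / 0.7210 ≈ 458.669
  x_F = (0.1200·190 + 0.8650·140 + 0.4000·220) / 0.7210 = 231.90 / 0.7210 ≈ 321.637
  x_S = (0.3000·190 + 0.3600·140 + 1.0000·220) / 0.7210 = 327.40 / 0.7210 ≈ 454.092

x_D = 458.669, x_F = 321.637, x_S = 454.092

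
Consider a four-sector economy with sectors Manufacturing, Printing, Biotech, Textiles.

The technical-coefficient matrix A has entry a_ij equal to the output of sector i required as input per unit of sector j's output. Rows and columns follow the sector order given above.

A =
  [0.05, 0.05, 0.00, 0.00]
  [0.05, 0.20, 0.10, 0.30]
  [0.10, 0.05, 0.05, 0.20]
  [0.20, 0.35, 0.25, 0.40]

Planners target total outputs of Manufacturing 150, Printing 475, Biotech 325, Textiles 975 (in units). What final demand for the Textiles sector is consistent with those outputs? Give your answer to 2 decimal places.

I − A =
  [   0.95    -0.05     0.00     0.00]
  [  -0.05     0.80    -0.10    -0.30]
  [  -0.10    -0.05     0.95    -0.20]
  [  -0.20    -0.35    -0.25     0.60]
d = (I − A) x:
  d_1 = (+0.95)·150 + (-0.05)·475 + (+0.00)·325 + (+0.00)·975 = 118.75
  d_2 = (-0.05)·150 + (+0.80)·475 + (-0.10)·325 + (-0.30)·975 = 47.50
  d_3 = (-0.10)·150 + (-0.05)·475 + (+0.95)·325 + (-0.20)·975 = 75.00
  d_4 = (-0.20)·150 + (-0.35)·475 + (-0.25)·325 + (+0.60)·975 = 307.50

d_4 = 307.50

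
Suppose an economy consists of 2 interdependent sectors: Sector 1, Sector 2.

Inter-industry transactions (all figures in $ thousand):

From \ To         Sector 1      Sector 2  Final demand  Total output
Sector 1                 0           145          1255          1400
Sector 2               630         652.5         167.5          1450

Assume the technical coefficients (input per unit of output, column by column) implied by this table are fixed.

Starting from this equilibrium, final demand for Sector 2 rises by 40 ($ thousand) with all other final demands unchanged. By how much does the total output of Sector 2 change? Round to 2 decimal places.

Δx_2 = 79.21

Technical coefficients a_ij = z_ij / X_j:
  a_11 = 0/1400 = 0.00, a_21 = 630/1400 = 0.45
  a_12 = 145/1450 = 0.10, a_22 = 652.5/1450 = 0.45
I − A =
  [   1.00    -0.10]
  [  -0.45     0.55]
det(I−A) = (1.00)(0.55) − (-0.10)(-0.45) = 0.5050
adj(I−A) = [[0.55, 0.10], [0.45, 1.00]]
(I − A)⁻¹ = adj(I−A) / det(I−A) ≈
  [   1.0891     0.1980]
  [   0.8911     1.9802]
Δx = (I − A)⁻¹ Δd with Δd having +40 in the Sector 2 component and 0 elsewhere.
So Δx_2 = L_22 · (+40), where L_22 = adj(I−A)_22 / det(I−A) = 1.00 / 0.5050.
Δx_2 = 1.00 × (+40) / 0.5050 = 40.00 / 0.5050 ≈ 79.21.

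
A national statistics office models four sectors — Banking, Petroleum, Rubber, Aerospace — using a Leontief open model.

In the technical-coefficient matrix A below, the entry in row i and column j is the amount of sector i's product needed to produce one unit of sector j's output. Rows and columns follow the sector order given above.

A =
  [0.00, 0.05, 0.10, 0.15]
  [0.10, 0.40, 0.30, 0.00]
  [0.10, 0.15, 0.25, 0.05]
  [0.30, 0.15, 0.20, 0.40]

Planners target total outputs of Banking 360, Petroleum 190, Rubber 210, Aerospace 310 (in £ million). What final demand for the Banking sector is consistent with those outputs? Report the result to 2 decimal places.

d_1 = 283.00

I − A =
  [   1.00    -0.05    -0.10    -0.15]
  [  -0.10     0.60    -0.30     0.00]
  [  -0.10    -0.15     0.75    -0.05]
  [  -0.30    -0.15    -0.20     0.60]
d = (I − A) x:
  d_1 = (+1.00)·360 + (-0.05)·190 + (-0.10)·210 + (-0.15)·310 = 283.00
  d_2 = (-0.10)·360 + (+0.60)·190 + (-0.30)·210 + (+0.00)·310 = 15.00
  d_3 = (-0.10)·360 + (-0.15)·190 + (+0.75)·210 + (-0.05)·310 = 77.50
  d_4 = (-0.30)·360 + (-0.15)·190 + (-0.20)·210 + (+0.60)·310 = 7.50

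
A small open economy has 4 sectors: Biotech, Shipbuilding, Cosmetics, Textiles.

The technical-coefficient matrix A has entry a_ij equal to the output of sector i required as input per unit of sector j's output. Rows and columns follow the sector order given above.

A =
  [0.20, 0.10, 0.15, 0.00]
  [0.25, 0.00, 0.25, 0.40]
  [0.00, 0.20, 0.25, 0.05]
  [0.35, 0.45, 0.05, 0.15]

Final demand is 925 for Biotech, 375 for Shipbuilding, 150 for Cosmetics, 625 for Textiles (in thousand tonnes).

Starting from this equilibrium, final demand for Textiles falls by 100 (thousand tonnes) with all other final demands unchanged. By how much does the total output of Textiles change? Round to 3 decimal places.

Δx_T = -168.140

I − A =
  [   0.80    -0.10    -0.15     0.00]
  [  -0.25     1.00    -0.25    -0.40]
  [   0.00    -0.20     0.75    -0.05]
  [  -0.35    -0.45    -0.05     0.85]
Compute the cofactors C_ij = (−1)^(i+j)·(3×3 minor ij) of I−A; the adjugate is their transpose:
adj(I−A) = Cᵀ =
  [ 0.447875   0.092375   0.123750   0.050750]
  [ 0.268125   0.505375   0.238875   0.251875]
  [ 0.093625   0.155750   0.500750   0.102750]
  [ 0.331875   0.314750   0.206875   0.533750]
det(I−A) = Σ_j (I−A)_1j·C_1j = (0.80)(0.447875) + (-0.10)(0.268125) + (-0.15)(0.093625) + (0.00)(0.331875) = 0.31744375
(I − A)⁻¹ = adj(I−A) / det(I−A) ≈
  [   1.4109     0.2910     0.3898     0.1599]
  [   0.8446     1.5920     0.7525     0.7934]
  [   0.2949     0.4906     1.5774     0.3237]
  [   1.0455     0.9915     0.6517     1.6814]
Δx = (I − A)⁻¹ Δd with Δd having -100 in the Textiles component and 0 elsewhere.
So Δx_T = L_TT · (-100), where L_TT = adj(I−A)_TT / det(I−A) = 0.533750 / 0.31744375.
Δx_T = 0.533750 × (-100) / 0.31744375 = -53.375 / 0.31744375 ≈ -168.140.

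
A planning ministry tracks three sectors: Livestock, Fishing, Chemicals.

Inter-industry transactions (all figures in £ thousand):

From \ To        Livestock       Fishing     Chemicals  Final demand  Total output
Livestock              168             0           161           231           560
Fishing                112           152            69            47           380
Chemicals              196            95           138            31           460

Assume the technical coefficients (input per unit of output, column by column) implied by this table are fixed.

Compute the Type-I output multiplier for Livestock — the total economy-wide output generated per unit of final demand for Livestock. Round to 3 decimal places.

m_1 = 4.724

Technical coefficients a_ij = z_ij / X_j:
  a_11 = 168/560 = 0.30, a_21 = 112/560 = 0.20, a_31 = 196/560 = 0.35
  a_12 = 0/380 = 0.00, a_22 = 152/380 = 0.40, a_32 = 95/380 = 0.25
  a_13 = 161/460 = 0.35, a_23 = 69/460 = 0.15, a_33 = 138/460 = 0.30
I − A =
  [   0.70     0.00    -0.35]
  [  -0.20     0.60    -0.15]
  [  -0.35    -0.25     0.70]
Cofactors of I−A, C_ij = (−1)^(i+j)·(minor ij) (rows/columns in the sector order above):
  C_11 = (0.60)(0.70) − (-0.15)(-0.25) = 0.3825
  C_12 = −[(-0.20)(0.70) − (-0.15)(-0.35)] = 0.1925
  C_13 = (-0.20)(-0.25) − (0.60)(-0.35) = 0.2600
  C_21 = −[(0.00)(0.70) − (-0.35)(-0.25)] = 0.0875
  C_22 = (0.70)(0.70) − (-0.35)(-0.35) = 0.3675
  C_23 = −[(0.70)(-0.25) − (0.00)(-0.35)] = 0.1750
  C_31 = (0.00)(-0.15) − (-0.35)(0.60) = 0.2100
  C_32 = −[(0.70)(-0.15) − (-0.35)(-0.20)] = 0.1750
  C_33 = (0.70)(0.60) − (0.00)(-0.20) = 0.4200
det(I−A) = Σ_j (I−A)_1j·C_1j = (0.70)(0.3825) + (0.00)(0.1925) + (-0.35)(0.2600) = 0.17675
adj(I−A) = Cᵀ =
  [ 0.3825   0.0875   0.2100]
  [ 0.1925   0.3675   0.1750]
  [ 0.2600   0.1750   0.4200]
(I − A)⁻¹ = adj(I−A) / det(I−A) ≈
  [   2.1641     0.4950     1.1881]
  [   1.0891     2.0792     0.9901]
  [   1.4710     0.9901     2.3762]
The output multiplier for sector j is the column-j sum of the Leontief inverse (I − A)⁻¹ = adj(I−A) / det(I−A).
Column 1 of adj(I−A): (0.3825, 0.1925, 0.2600); det(I−A) = 0.17675.
m_1 = (0.3825 + 0.1925 + 0.2600) / 0.17675 = 0.835 / 0.17675 ≈ 4.724.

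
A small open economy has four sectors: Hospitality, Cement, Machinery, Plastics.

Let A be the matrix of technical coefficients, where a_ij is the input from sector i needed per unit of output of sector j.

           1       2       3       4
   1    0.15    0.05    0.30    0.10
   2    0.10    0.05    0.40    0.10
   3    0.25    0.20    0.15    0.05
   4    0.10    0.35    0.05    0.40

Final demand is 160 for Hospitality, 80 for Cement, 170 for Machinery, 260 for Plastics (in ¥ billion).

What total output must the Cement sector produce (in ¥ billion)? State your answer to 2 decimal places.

I − A =
  [   0.85    -0.05    -0.30    -0.10]
  [  -0.10     0.95    -0.40    -0.10]
  [  -0.25    -0.20     0.85    -0.05]
  [  -0.10    -0.35    -0.05     0.60]
Compute the cofactors C_ij = (−1)^(i+j)·(3×3 minor ij) of I−A; the adjugate is their transpose:
adj(I−A) = Cᵀ =
  [ 0.396375   0.097375   0.191500   0.098250]
  [ 0.122500   0.375125   0.225750   0.101750]
  [ 0.154250   0.131375   0.438250   0.084125]
  [ 0.150375   0.246000   0.200125   0.531875]
det(I−A) = Σ_j (I−A)_1j·C_1j = (0.85)(0.396375) + (-0.05)(0.122500) + (-0.30)(0.154250) + (-0.10)(0.150375) = 0.26948125
(I − A)⁻¹ = adj(I−A) / det(I−A) ≈
  [   1.4709     0.3613     0.7106     0.3646]
  [   0.4546     1.3920     0.8377     0.3776]
  [   0.5724     0.4875     1.6263     0.3122]
  [   0.5580     0.9129     0.7426     1.9737]
x = (I − A)⁻¹ d = adj(I−A)·d / det(I−A), with det(I−A) = 0.26948125:
  x_1 = (0.396375·160 + 0.097375·80 + 0.191500·170 + 0.098250·260) / 0.26948125 = 129.31 / 0.26948125 ≈ 479.85
  x_2 = (0.122500·160 + 0.375125·80 + 0.225750·170 + 0.101750·260) / 0.26948125 = 114.4425 / 0.26948125 ≈ 424.68
  x_3 = (0.154250·160 + 0.131375·80 + 0.438250·170 + 0.084125·260) / 0.26948125 = 131.565 / 0.26948125 ≈ 488.22
  x_4 = (0.150375·160 + 0.246000·80 + 0.200125·170 + 0.531875·260) / 0.26948125 = 216.04875 / 0.26948125 ≈ 801.72

x_2 = 424.68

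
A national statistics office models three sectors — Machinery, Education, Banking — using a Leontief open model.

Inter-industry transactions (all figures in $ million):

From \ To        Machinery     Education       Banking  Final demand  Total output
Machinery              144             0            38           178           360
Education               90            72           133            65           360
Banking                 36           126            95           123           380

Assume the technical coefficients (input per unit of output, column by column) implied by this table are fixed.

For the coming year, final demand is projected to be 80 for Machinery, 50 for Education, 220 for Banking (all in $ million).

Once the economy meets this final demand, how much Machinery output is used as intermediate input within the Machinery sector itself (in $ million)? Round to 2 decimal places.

Technical coefficients a_ij = z_ij / X_j:
  a_11 = 144/360 = 0.40, a_21 = 90/360 = 0.25, a_31 = 36/360 = 0.10
  a_12 = 0/360 = 0.00, a_22 = 72/360 = 0.20, a_32 = 126/360 = 0.35
  a_13 = 38/380 = 0.10, a_23 = 133/380 = 0.35, a_33 = 95/380 = 0.25
I − A =
  [   0.60     0.00    -0.10]
  [  -0.25     0.80    -0.35]
  [  -0.10    -0.35     0.75]
Cofactors of I−A, C_ij = (−1)^(i+j)·(minor ij) (rows/columns in the sector order above):
  C_11 = (0.80)(0.75) − (-0.35)(-0.35) = 0.4775
  C_12 = −[(-0.25)(0.75) − (-0.35)(-0.10)] = 0.2225
  C_13 = (-0.25)(-0.35) − (0.80)(-0.10) = 0.1675
  C_21 = −[(0.00)(0.75) − (-0.10)(-0.35)] = 0.0350
  C_22 = (0.60)(0.75) − (-0.10)(-0.10) = 0.4400
  C_23 = −[(0.60)(-0.35) − (0.00)(-0.10)] = 0.2100
  C_31 = (0.00)(-0.35) − (-0.10)(0.80) = 0.0800
  C_32 = −[(0.60)(-0.35) − (-0.10)(-0.25)] = 0.2350
  C_33 = (0.60)(0.80) − (0.00)(-0.25) = 0.4800
det(I−A) = Σ_j (I−A)_1j·C_1j = (0.60)(0.4775) + (0.00)(0.2225) + (-0.10)(0.1675) = 0.26975
adj(I−A) = Cᵀ =
  [ 0.4775   0.0350   0.0800]
  [ 0.2225   0.4400   0.2350]
  [ 0.1675   0.2100   0.4800]
(I − A)⁻¹ = adj(I−A) / det(I−A) ≈
  [   1.7702     0.1297     0.2966]
  [   0.8248     1.6311     0.8712]
  [   0.6209     0.7785     1.7794]
First solve x = (I − A)⁻¹ d = adj(I−A)·d / det(I−A); in particular x_1 = (0.4775·80 + 0.0350·50 + 0.0800·220) / 0.26975 = 57.55 / 0.26975 ≈ 213.3457.
Intermediate flow from 1 to 1: z_11 = a_11 · x_1 = 0.40 × 57.55 / 0.26975 = 23.02 / 0.26975 ≈ 85.34.

z_11 = 85.34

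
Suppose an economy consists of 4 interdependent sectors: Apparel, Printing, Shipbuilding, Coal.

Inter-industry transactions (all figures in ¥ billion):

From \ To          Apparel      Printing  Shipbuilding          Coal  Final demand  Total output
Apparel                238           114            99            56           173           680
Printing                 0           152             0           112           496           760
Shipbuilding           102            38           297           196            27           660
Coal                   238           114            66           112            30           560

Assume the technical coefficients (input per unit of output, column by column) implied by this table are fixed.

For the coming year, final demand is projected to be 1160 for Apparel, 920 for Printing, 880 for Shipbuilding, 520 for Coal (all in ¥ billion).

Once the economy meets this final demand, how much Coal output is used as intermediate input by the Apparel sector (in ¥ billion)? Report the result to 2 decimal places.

z_41 = 1368.49

Technical coefficients a_ij = z_ij / X_j:
  a_11 = 238/680 = 0.35, a_21 = 0/680 = 0.00, a_31 = 102/680 = 0.15, a_41 = 238/680 = 0.35
  a_12 = 114/760 = 0.15, a_22 = 152/760 = 0.20, a_32 = 38/760 = 0.05, a_42 = 114/760 = 0.15
  a_13 = 99/660 = 0.15, a_23 = 0/660 = 0.00, a_33 = 297/660 = 0.45, a_43 = 66/660 = 0.10
  a_14 = 56/560 = 0.10, a_24 = 112/560 = 0.20, a_34 = 196/560 = 0.35, a_44 = 112/560 = 0.20
I − A =
  [   0.65    -0.15    -0.15    -0.10]
  [   0.00     0.80     0.00    -0.20]
  [  -0.15    -0.05     0.55    -0.35]
  [  -0.35    -0.15    -0.10     0.80]
Compute the cofactors C_ij = (−1)^(i+j)·(3×3 minor ij) of I−A; the adjugate is their transpose:
adj(I−A) = Cᵀ =
  [ 0.306500   0.083375   0.102500   0.104000]
  [ 0.041500   0.206125   0.023500   0.067000]
  [ 0.193000   0.097000   0.358000   0.205000]
  [ 0.166000   0.087250   0.094000   0.268000]
det(I−A) = Σ_j (I−A)_1j·C_1j = (0.65)(0.306500) + (-0.15)(0.041500) + (-0.15)(0.193000) + (-0.10)(0.166000) = 0.14745
(I − A)⁻¹ = adj(I−A) / det(I−A) ≈
  [   2.0787     0.5654     0.6952     0.7053]
  [   0.2815     1.3979     0.1594     0.4544]
  [   1.3089     0.6579     2.4279     1.3903]
  [   1.1258     0.5917     0.6375     1.8176]
First solve x = (I − A)⁻¹ d = adj(I−A)·d / det(I−A); in particular x_1 = (0.306500·1160 + 0.083375·920 + 0.102500·880 + 0.104000·520) / 0.14745 = 576.525 / 0.14745 ≈ 3909.9695.
Intermediate flow from 4 to 1: z_41 = a_41 · x_1 = 0.35 × 576.525 / 0.14745 = 201.78375 / 0.14745 ≈ 1368.49.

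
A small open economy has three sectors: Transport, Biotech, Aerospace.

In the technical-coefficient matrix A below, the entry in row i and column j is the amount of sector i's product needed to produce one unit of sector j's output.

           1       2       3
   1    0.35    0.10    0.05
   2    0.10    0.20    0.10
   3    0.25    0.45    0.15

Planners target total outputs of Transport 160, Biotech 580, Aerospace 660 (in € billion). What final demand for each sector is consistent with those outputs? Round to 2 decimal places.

d_1 = 13.00, d_2 = 382.00, d_3 = 260.00

I − A =
  [   0.65    -0.10    -0.05]
  [  -0.10     0.80    -0.10]
  [  -0.25    -0.45     0.85]
d = (I − A) x:
  d_1 = (+0.65)·160 + (-0.10)·580 + (-0.05)·660 = 13.00
  d_2 = (-0.10)·160 + (+0.80)·580 + (-0.10)·660 = 382.00
  d_3 = (-0.25)·160 + (-0.45)·580 + (+0.85)·660 = 260.00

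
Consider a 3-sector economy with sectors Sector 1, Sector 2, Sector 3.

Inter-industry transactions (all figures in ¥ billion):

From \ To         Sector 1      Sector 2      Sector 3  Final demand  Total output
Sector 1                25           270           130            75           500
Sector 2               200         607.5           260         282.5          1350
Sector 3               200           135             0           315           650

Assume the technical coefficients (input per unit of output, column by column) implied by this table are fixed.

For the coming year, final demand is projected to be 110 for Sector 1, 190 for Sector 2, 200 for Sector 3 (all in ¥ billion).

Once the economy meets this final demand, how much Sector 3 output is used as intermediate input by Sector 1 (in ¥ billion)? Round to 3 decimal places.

Technical coefficients a_ij = z_ij / X_j:
  a_11 = 25/500 = 0.05, a_21 = 200/500 = 0.40, a_31 = 200/500 = 0.40
  a_12 = 270/1350 = 0.20, a_22 = 607.5/1350 = 0.45, a_32 = 135/1350 = 0.10
  a_13 = 130/650 = 0.20, a_23 = 260/650 = 0.40, a_33 = 0/650 = 0.00
I − A =
  [   0.95    -0.20    -0.20]
  [  -0.40     0.55    -0.40]
  [  -0.40    -0.10     1.00]
Cofactors of I−A, C_ij = (−1)^(i+j)·(minor ij) (rows/columns in the sector order above):
  C_11 = (0.55)(1.00) − (-0.40)(-0.10) = 0.5100
  C_12 = −[(-0.40)(1.00) − (-0.40)(-0.40)] = 0.5600
  C_13 = (-0.40)(-0.10) − (0.55)(-0.40) = 0.2600
  C_21 = −[(-0.20)(1.00) − (-0.20)(-0.10)] = 0.2200
  C_22 = (0.95)(1.00) − (-0.20)(-0.40) = 0.8700
  C_23 = −[(0.95)(-0.10) − (-0.20)(-0.40)] = 0.1750
  C_31 = (-0.20)(-0.40) − (-0.20)(0.55) = 0.1900
  C_32 = −[(0.95)(-0.40) − (-0.20)(-0.40)] = 0.4600
  C_33 = (0.95)(0.55) − (-0.20)(-0.40) = 0.4425
det(I−A) = Σ_j (I−A)_1j·C_1j = (0.95)(0.5100) + (-0.20)(0.5600) + (-0.20)(0.2600) = 0.3205
adj(I−A) = Cᵀ =
  [ 0.5100   0.2200   0.1900]
  [ 0.5600   0.8700   0.4600]
  [ 0.2600   0.1750   0.4425]
(I − A)⁻¹ = adj(I−A) / det(I−A) ≈
  [   1.5913     0.6864     0.5928]
  [   1.7473     2.7145     1.4353]
  [   0.8112     0.5460     1.3807]
First solve x = (I − A)⁻¹ d = adj(I−A)·d / det(I−A); in particular x_1 = (0.5100·110 + 0.2200·190 + 0.1900·200) / 0.3205 = 135.90 / 0.3205 ≈ 424.02496.
Intermediate flow from 3 to 1: z_31 = a_31 · x_1 = 0.40 × 135.90 / 0.3205 = 54.36 / 0.3205 ≈ 169.610.

z_31 = 169.610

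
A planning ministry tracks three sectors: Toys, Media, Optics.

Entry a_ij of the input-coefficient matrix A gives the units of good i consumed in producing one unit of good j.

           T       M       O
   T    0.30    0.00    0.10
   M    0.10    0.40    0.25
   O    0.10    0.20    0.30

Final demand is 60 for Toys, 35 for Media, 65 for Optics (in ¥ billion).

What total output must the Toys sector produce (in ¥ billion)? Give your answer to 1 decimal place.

x_T = 106.8

I − A =
  [   0.70     0.00    -0.10]
  [  -0.10     0.60    -0.25]
  [  -0.10    -0.20     0.70]
Cofactors of I−A, C_ij = (−1)^(i+j)·(minor ij) (rows/columns in the sector order above):
  C_11 = (0.60)(0.70) − (-0.25)(-0.20) = 0.3700
  C_12 = −[(-0.10)(0.70) − (-0.25)(-0.10)] = 0.0950
  C_13 = (-0.10)(-0.20) − (0.60)(-0.10) = 0.0800
  C_21 = −[(0.00)(0.70) − (-0.10)(-0.20)] = 0.0200
  C_22 = (0.70)(0.70) − (-0.10)(-0.10) = 0.4800
  C_23 = −[(0.70)(-0.20) − (0.00)(-0.10)] = 0.1400
  C_31 = (0.00)(-0.25) − (-0.10)(0.60) = 0.0600
  C_32 = −[(0.70)(-0.25) − (-0.10)(-0.10)] = 0.1850
  C_33 = (0.70)(0.60) − (0.00)(-0.10) = 0.4200
det(I−A) = Σ_j (I−A)_1j·C_1j = (0.70)(0.3700) + (0.00)(0.0950) + (-0.10)(0.0800) = 0.2510
adj(I−A) = Cᵀ =
  [ 0.3700   0.0200   0.0600]
  [ 0.0950   0.4800   0.1850]
  [ 0.0800   0.1400   0.4200]
(I − A)⁻¹ = adj(I−A) / det(I−A) ≈
  [   1.4741     0.0797     0.2390]
  [   0.3785     1.9124     0.7371]
  [   0.3187     0.5578     1.6733]
x = (I − A)⁻¹ d = adj(I−A)·d / det(I−A), with det(I−A) = 0.2510:
  x_T = (0.3700·60 + 0.0200·35 + 0.0600·65) / 0.2510 = 26.80 / 0.2510 ≈ 106.8
  x_M = (0.0950·60 + 0.4800·35 + 0.1850·65) / 0.2510 = 34.525 / 0.2510 ≈ 137.5
  x_O = (0.0800·60 + 0.1400·35 + 0.4200·65) / 0.2510 = 37.00 / 0.2510 ≈ 147.4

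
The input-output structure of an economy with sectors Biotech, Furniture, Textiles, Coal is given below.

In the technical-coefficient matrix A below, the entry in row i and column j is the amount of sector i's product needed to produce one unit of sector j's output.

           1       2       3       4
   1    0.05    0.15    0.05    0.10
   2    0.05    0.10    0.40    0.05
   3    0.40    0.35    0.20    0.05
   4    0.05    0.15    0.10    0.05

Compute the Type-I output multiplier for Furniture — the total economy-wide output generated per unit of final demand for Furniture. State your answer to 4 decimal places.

m_2 = 3.0470

I − A =
  [   0.95    -0.15    -0.05    -0.10]
  [  -0.05     0.90    -0.40    -0.05]
  [  -0.40    -0.35     0.80    -0.05]
  [  -0.05    -0.15    -0.10     0.95]
Compute the cofactors C_ij = (−1)^(i+j)·(3×3 minor ij) of I−A; the adjugate is their transpose:
adj(I−A) = Cᵀ =
  [ 0.535750   0.145750   0.115125   0.070125]
  [ 0.194750   0.690125   0.366750   0.076125]
  [ 0.359125   0.384625   0.792375   0.099750]
  [ 0.096750   0.157125   0.147375   0.502125]
det(I−A) = Σ_j (I−A)_1j·C_1j = (0.95)(0.535750) + (-0.15)(0.194750) + (-0.05)(0.359125) + (-0.10)(0.096750) = 0.45211875
(I − A)⁻¹ = adj(I−A) / det(I−A) ≈
  [   1.18498     0.32237     0.25463     0.15510]
  [   0.43075     1.52642     0.81118     0.16837]
  [   0.79432     0.85072     1.75258     0.22063]
  [   0.21399     0.34753     0.32597     1.11060]
The output multiplier for sector j is the column-j sum of the Leontief inverse (I − A)⁻¹ = adj(I−A) / det(I−A).
Column 2 of adj(I−A): (0.145750, 0.690125, 0.384625, 0.157125); det(I−A) = 0.45211875.
m_2 = (0.145750 + 0.690125 + 0.384625 + 0.157125) / 0.45211875 = 1.377625 / 0.45211875 ≈ 3.0470.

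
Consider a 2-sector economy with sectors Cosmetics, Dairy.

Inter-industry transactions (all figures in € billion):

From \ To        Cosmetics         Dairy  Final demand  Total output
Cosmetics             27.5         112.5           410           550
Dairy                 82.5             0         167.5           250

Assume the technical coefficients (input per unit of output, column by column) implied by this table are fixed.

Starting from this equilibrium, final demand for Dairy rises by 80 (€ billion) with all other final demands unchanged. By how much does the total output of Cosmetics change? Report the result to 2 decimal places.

Technical coefficients a_ij = z_ij / X_j:
  a_CC = 27.5/550 = 0.05, a_DC = 82.5/550 = 0.15
  a_CD = 112.5/250 = 0.45, a_DD = 0/250 = 0.00
I − A =
  [   0.95    -0.45]
  [  -0.15     1.00]
det(I−A) = (0.95)(1.00) − (-0.45)(-0.15) = 0.8825
adj(I−A) = [[1.00, 0.45], [0.15, 0.95]]
(I − A)⁻¹ = adj(I−A) / det(I−A) ≈
  [   1.1331     0.5099]
  [   0.1700     1.0765]
Δx = (I − A)⁻¹ Δd with Δd having +80 in the Dairy component and 0 elsewhere.
So Δx_C = L_CD · (+80), where L_CD = adj(I−A)_CD / det(I−A) = 0.45 / 0.8825.
Δx_C = 0.45 × (+80) / 0.8825 = 36.00 / 0.8825 ≈ 40.79.

Δx_C = 40.79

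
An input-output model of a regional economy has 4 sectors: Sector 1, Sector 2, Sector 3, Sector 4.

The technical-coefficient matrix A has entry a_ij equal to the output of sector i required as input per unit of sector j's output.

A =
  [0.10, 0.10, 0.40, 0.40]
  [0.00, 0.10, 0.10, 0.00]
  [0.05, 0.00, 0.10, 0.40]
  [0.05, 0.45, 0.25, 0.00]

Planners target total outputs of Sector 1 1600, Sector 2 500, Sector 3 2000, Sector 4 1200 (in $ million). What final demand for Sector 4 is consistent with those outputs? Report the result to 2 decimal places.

I − A =
  [   0.90    -0.10    -0.40    -0.40]
  [   0.00     0.90    -0.10     0.00]
  [  -0.05     0.00     0.90    -0.40]
  [  -0.05    -0.45    -0.25     1.00]
d = (I − A) x:
  d_1 = (+0.90)·1600 + (-0.10)·500 + (-0.40)·2000 + (-0.40)·1200 = 110.00
  d_2 = (+0.00)·1600 + (+0.90)·500 + (-0.10)·2000 + (+0.00)·1200 = 250.00
  d_3 = (-0.05)·1600 + (+0.00)·500 + (+0.90)·2000 + (-0.40)·1200 = 1240.00
  d_4 = (-0.05)·1600 + (-0.45)·500 + (-0.25)·2000 + (+1.00)·1200 = 395.00

d_4 = 395.00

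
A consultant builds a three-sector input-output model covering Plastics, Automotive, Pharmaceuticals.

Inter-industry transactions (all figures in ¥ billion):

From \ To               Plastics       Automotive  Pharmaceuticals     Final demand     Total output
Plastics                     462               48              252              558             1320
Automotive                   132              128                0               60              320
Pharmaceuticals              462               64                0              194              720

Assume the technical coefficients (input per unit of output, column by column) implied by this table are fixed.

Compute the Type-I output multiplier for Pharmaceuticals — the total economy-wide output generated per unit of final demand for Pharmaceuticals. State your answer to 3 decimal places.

Technical coefficients a_ij = z_ij / X_j:
  a_11 = 462/1320 = 0.35, a_21 = 132/1320 = 0.10, a_31 = 462/1320 = 0.35
  a_12 = 48/320 = 0.15, a_22 = 128/320 = 0.40, a_32 = 64/320 = 0.20
  a_13 = 252/720 = 0.35, a_23 = 0/720 = 0.00, a_33 = 0/720 = 0.00
I − A =
  [   0.65    -0.15    -0.35]
  [  -0.10     0.60     0.00]
  [  -0.35    -0.20     1.00]
Cofactors of I−A, C_ij = (−1)^(i+j)·(minor ij) (rows/columns in the sector order above):
  C_11 = (0.60)(1.00) − (0.00)(-0.20) = 0.6000
  C_12 = −[(-0.10)(1.00) − (0.00)(-0.35)] = 0.1000
  C_13 = (-0.10)(-0.20) − (0.60)(-0.35) = 0.2300
  C_21 = −[(-0.15)(1.00) − (-0.35)(-0.20)] = 0.2200
  C_22 = (0.65)(1.00) − (-0.35)(-0.35) = 0.5275
  C_23 = −[(0.65)(-0.20) − (-0.15)(-0.35)] = 0.1825
  C_31 = (-0.15)(0.00) − (-0.35)(0.60) = 0.2100
  C_32 = −[(0.65)(0.00) − (-0.35)(-0.10)] = 0.0350
  C_33 = (0.65)(0.60) − (-0.15)(-0.10) = 0.3750
det(I−A) = Σ_j (I−A)_1j·C_1j = (0.65)(0.6000) + (-0.15)(0.1000) + (-0.35)(0.2300) = 0.2945
adj(I−A) = Cᵀ =
  [ 0.6000   0.2200   0.2100]
  [ 0.1000   0.5275   0.0350]
  [ 0.2300   0.1825   0.3750]
(I − A)⁻¹ = adj(I−A) / det(I−A) ≈
  [   2.0374     0.7470     0.7131]
  [   0.3396     1.7912     0.1188]
  [   0.7810     0.6197     1.2733]
The output multiplier for sector j is the column-j sum of the Leontief inverse (I − A)⁻¹ = adj(I−A) / det(I−A).
Column 3 of adj(I−A): (0.2100, 0.0350, 0.3750); det(I−A) = 0.2945.
m_3 = (0.2100 + 0.0350 + 0.3750) / 0.2945 = 0.62 / 0.2945 ≈ 2.105.

m_3 = 2.105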